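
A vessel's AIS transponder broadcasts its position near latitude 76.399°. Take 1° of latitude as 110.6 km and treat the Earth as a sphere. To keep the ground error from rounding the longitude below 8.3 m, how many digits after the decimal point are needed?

At 76.399° one degree of longitude covers 110600 × cos 76.399° ≈ 110600 × 0.2352 ≈ 26008.6 m.
N decimal places → at most half a unit in the last place, 0.5 × 10⁻ᴺ° = 26008.6/2 × 10⁻ᴺ m.
Setting 13004.3 × 10⁻ᴺ ≤ 8.3 gives 10ᴺ ≥ 1567, i.e. N ≥ 3.20.
At 3 places the error can reach 13 m, but 4 places keeps it to 1.3 m.

4 decimal places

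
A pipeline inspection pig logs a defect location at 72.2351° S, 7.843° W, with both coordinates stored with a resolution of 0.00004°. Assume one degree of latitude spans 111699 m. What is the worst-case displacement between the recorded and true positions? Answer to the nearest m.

2 m

With a 0.00004° grid the true value lies within half a step, ±0.00004°/2 = ±2e-05°, of the stored one.
N–S: 2e-05° × 111699 m/° = 2.23398 m.
E–W at 72.2351°: 2e-05° × 111699 × cos 72.2351° = 2e-05 × 111699 × 0.3051 ≈ 0.681614 m.
The two errors are perpendicular, so the maximum displacement is √(2.23398² + 0.681614²) ≈ 2.33565 m.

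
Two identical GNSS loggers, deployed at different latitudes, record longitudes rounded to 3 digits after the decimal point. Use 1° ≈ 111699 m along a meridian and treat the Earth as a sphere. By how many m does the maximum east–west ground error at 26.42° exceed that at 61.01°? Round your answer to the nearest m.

Rounding to 3 decimal places leaves the longitude within ±0.0005° of the true value.
Error at 26.42° = 0.0005° × 111699 × cos 26.42° ≈ 55.849 × 0.8956 = 50.016 m.
Error at 61.01° = 0.0005° × 111699 × cos 61.01° ≈ 55.849 × 0.4847 = 27.068 m.
So the lower-latitude error exceeds the higher by 50.016 − 27.068 = 22.949 m.

23 m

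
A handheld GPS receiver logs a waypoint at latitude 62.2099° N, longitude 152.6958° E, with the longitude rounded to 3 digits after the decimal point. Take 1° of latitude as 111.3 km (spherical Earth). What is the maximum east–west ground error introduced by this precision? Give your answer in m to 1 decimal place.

25.9 m

Rounding to 3 decimal places leaves the longitude within ±0.0005° of the true value.
At latitude 62.2099° a degree of longitude spans 111300 m × cos 62.2099° = 111300 × 0.4662 ≈ 51891.8 m.
So at most 0.0005° × 51891.8 ≈ 25.9459 m east–west.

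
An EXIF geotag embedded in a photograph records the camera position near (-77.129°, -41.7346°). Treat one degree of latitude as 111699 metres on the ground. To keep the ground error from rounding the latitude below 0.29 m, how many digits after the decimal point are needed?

One degree of latitude covers 111699 m.
N decimal places → at most half a unit in the last place, 0.5 × 10⁻ᴺ° = 111699/2 × 10⁻ᴺ m.
Need 0.5 × 111699 × 10⁻ᴺ ≤ 0.29 → 10⁻ᴺ ≤ 5.193e-06, so N ≥ 5.28.
At 5 places the error can reach 0.558 m, but 6 places keeps it to 0.0558 m.

6 decimal places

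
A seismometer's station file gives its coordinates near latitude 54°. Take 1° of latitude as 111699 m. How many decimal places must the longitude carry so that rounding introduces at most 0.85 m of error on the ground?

At 54° one degree of longitude covers 111699 × cos 54° ≈ 111699 × 0.5878 ≈ 65655 m.
N decimal places → at most half a unit in the last place, 0.5 × 10⁻ᴺ° = 65655/2 × 10⁻ᴺ m.
Need 0.5 × 65655 × 10⁻ᴺ ≤ 0.85 → 10⁻ᴺ ≤ 2.589e-05, so N ≥ 4.59.
So 5 decimal places suffice (0.328 m); 4 would allow up to 3.28 m.

5 decimal places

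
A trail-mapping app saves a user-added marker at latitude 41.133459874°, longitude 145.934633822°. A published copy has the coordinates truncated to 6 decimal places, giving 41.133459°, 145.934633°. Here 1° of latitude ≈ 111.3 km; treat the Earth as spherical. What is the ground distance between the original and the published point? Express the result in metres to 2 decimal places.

The latitude changed by +0.000000874° and the longitude by +0.000000822°.
North–south shift: 0.000000874 × 111300 = 0.0972762 m.
East–west at this latitude: 0.000000822° × 111300 × cos 41.1335° ≈ 0.000000822 × 83828.9 = 0.0689073 m.
Combined displacement = (0.0972762² + 0.0689073²)^½ ≈ 0.119209 m.

0.12 metres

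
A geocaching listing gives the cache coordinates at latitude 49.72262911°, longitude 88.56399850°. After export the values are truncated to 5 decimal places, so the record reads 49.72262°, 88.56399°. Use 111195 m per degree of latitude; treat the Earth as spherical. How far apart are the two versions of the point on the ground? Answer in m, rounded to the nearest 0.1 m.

1.2 m

The latitude changed by +0.00000911° and the longitude by +0.00000850°.
N–S: 0.00000911° × 111195 m/° = 1.01299 m.
E–W at 49.7226°: 0.00000850° × 111195 × cos 49.7226° = 0.00000850 × 111195 × 0.6465 ≈ 0.611034 m.
Hypotenuse of the two orthogonal shifts: √(1.01299² + 0.611034²) = 1.18301 m.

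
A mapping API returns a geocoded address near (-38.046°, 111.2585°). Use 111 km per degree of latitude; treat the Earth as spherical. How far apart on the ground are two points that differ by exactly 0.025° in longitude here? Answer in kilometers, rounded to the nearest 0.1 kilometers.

0.025° of longitude at 38.046° is 0.025 × 111000 × cos 38.046° ≈ 0.025 × 87414.3 = 2185.36 m.
That is 2185.36 m = 2.1854 km.

2.2 kilometers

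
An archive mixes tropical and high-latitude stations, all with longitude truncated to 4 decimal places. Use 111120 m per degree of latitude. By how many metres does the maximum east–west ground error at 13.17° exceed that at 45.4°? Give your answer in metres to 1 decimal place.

3.0 metres

Truncating at 4 decimal places can drop up to a full unit in the last place, so the longitude may be off by as much as 0.0001°.
Error at 13.17° = 0.0001° × 111120 × cos 13.17° ≈ 11.112 × 0.9737 = 10.82 m.
Error at 45.4° = 0.0001° × 111120 × cos 45.4° ≈ 11.112 × 0.7022 = 7.8023 m.
So the lower-latitude error exceeds the higher by 10.82 − 7.8023 = 3.0174 m.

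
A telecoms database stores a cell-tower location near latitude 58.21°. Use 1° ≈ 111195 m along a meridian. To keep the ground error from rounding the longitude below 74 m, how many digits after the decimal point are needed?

3

At 58.21° one degree of longitude covers 111195 × cos 58.21° ≈ 111195 × 0.5268 ≈ 58578.4 m.
N decimal places → at most half a unit in the last place, 0.5 × 10⁻ᴺ° = 58578.4/2 × 10⁻ᴺ m.
Setting 29289.2 × 10⁻ᴺ ≤ 74 gives 10ᴺ ≥ 395.8, i.e. N ≥ 2.60.
N = 2 would give 293 m (too coarse); N = 3 gives 29.3 m ≤ 74 m.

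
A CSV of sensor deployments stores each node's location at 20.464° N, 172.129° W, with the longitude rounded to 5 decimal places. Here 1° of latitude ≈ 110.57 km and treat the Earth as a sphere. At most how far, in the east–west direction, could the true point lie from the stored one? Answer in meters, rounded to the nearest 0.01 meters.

Rounding to 5 decimal places leaves the longitude within ±5e-06° of the true value.
One degree of longitude at 20.464° is 110570 × cos 20.464° ≈ 110570 × 0.9369 = 103592 m.
So at most 5e-06° × 103592 ≈ 0.517961 m east–west.

0.52 meters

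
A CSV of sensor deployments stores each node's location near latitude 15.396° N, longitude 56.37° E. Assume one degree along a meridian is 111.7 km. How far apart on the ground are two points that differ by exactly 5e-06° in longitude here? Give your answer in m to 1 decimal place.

At 15.396° a degree of longitude is 111700 × cos 15.396° ≈ 107692 m, so 5e-06° corresponds to 0.538458 m.

0.5 m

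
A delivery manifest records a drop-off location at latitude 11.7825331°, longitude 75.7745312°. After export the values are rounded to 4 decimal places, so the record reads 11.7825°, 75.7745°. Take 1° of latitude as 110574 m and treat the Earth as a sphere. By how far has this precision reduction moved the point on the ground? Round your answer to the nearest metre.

Δlat = 11.7825331 − 11.7825 = +0.0000331°; Δlon = 75.7745312 − 75.7745 = +0.0000312°.
N–S: 0.0000331° × 110574 m/° = 3.66 m.
East–west at this latitude: 0.0000312° × 110574 × cos 11.7825° ≈ 0.0000312 × 108244 = 3.37722 m.
Hypotenuse of the two orthogonal shifts: √(3.66² + 3.37722²) = 4.98008 m.

5 metres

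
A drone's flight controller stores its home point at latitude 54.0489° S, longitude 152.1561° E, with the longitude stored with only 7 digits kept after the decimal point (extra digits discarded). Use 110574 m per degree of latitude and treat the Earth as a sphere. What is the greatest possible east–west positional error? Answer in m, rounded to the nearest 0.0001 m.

0.0065 m

Truncating at 7 decimal places can drop up to a full unit in the last place, so the longitude may be off by as much as 1e-07°.
At latitude 54.0489° a degree of longitude spans 110574 m × cos 54.0489° = 110574 × 0.5871 ≈ 64917.4 m.
Maximum E–W displacement: 1e-07 × 64917.4 = 0.00649174 m.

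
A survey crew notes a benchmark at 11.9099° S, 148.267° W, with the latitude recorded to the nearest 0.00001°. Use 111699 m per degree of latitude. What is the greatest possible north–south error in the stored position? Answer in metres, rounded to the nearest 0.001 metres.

Rounding to 5 decimal places leaves the latitude within ±5e-06° of the true value.
So the N–S error is at most 5e-06 × 111699 = 0.558495 m.

0.558 metres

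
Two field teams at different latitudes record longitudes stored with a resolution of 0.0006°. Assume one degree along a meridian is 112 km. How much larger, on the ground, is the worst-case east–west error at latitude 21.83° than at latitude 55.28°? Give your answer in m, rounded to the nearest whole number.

12 m

With a 0.0006° grid the true value lies within half a step, ±0.0006°/2 = ±0.0003°, of the stored one.
Error at 21.83° = 0.0003° × 112000 × cos 21.83° ≈ 33.6 × 0.9283 = 31.191 m.
At 55.28°: 0.0003° × 112000 × cos 55.28° = 0.0003 × 112000 × 0.5696 ≈ 19.137 m.
Difference: 31.191 − 19.137 = 12.053 m.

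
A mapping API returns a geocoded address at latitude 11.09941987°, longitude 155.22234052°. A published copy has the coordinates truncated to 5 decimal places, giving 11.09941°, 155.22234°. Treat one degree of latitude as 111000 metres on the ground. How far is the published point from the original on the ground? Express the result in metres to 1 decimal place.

Δlat = 11.09941987 − 11.09941 = +0.00000987°; Δlon = 155.22234052 − 155.22234 = +0.00000052°.
N–S: 0.00000987° × 111000 m/° = 1.09557 m.
East–west at this latitude: 0.00000052° × 111000 × cos 11.0994° ≈ 0.00000052 × 108924 = 0.0566403 m.
Combined displacement = (1.09557² + 0.0566403²)^½ ≈ 1.09703 m.

1.1 metres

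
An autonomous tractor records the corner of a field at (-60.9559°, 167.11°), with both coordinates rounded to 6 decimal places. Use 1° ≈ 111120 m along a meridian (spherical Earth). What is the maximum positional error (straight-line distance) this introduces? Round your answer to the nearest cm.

6 cm

Rounding to 6 decimal places leaves each coordinate within ±5e-07° of the true value.
Latitude error → 5e-07 × 111120 = 0.05556 m along the meridian.
East–west component at 60.9559°: 5e-07° × 111120 × cos 60.9559° ≈ 5e-07 × 53946.8 ≈ 0.0269734 m.
The two errors are perpendicular, so the maximum displacement is √(0.05556² + 0.0269734²) ≈ 0.0617615 m.
That is 0.0617615 m = 6.1761 cm.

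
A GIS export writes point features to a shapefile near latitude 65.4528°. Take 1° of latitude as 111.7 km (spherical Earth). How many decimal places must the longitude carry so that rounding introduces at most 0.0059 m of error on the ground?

7

At 65.4528° one degree of longitude covers 111700 × cos 65.4528° ≈ 111700 × 0.4154 ≈ 46405 m.
Rounding to N decimal places gives at most 0.5 × 10⁻ᴺ degrees of error, i.e. 0.5 × 10⁻ᴺ × 46405 m.
Need 0.5 × 46405 × 10⁻ᴺ ≤ 0.0059 → 10⁻ᴺ ≤ 2.543e-07, so N ≥ 6.59.
At 6 places the error can reach 0.0232 m, but 7 places keeps it to 0.00232 m.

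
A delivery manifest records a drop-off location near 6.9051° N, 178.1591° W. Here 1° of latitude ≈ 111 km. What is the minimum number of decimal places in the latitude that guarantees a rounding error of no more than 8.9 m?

4

One degree of latitude covers 111000 m.
With N decimal places the half-ulp bound is 0.5·10⁻ᴺ°, or 0.5·10⁻ᴺ × 111000 m on the ground.
Need 0.5 × 111000 × 10⁻ᴺ ≤ 8.9 → 10⁻ᴺ ≤ 1.604e-04, so N ≥ 3.79.
N = 3 would give 55.5 m (too coarse); N = 4 gives 5.55 m ≤ 8.9 m.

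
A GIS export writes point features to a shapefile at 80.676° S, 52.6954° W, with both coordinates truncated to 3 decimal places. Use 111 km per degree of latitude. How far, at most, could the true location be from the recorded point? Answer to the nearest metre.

Truncating at 3 decimal places can drop up to a full unit in the last place, so each coordinate may be off by as much as 0.001°.
N–S: 0.001° × 111000 m/° = 111 m.
Longitude error → 0.001 × 111000 × cos 80.676° = 0.001 × 111000 × 0.1620 ≈ 17.9839 m.
Worst case both components are at the extreme and orthogonal: √(111² + 17.9839²) ≈ 112.447 m.

112 metres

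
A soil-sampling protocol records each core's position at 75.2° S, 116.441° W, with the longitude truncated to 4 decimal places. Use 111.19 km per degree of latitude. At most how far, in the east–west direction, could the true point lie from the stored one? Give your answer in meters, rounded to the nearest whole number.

3 meters

Truncating at 4 decimal places can drop up to a full unit in the last place, so the longitude may be off by as much as 0.0001°.
Parallels shrink by cos φ, so at 75.2° a degree of longitude is 111190 × 0.2554 ≈ 28403 m.
Maximum E–W displacement: 0.0001 × 28403 = 2.8403 m.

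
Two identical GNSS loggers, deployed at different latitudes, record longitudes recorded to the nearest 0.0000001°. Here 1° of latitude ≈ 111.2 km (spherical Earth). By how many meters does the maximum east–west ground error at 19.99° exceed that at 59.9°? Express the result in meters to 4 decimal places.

Rounding to 7 decimal places leaves the longitude within ±5e-08° of the true value.
At 19.99°: 5e-08° × 111200 × cos 19.99° = 5e-08 × 111200 × 0.9398 ≈ 0.005225 m.
At 59.9°: 5e-08° × 111200 × cos 59.9° = 5e-08 × 111200 × 0.5015 ≈ 0.0027884 m.
So the lower-latitude error exceeds the higher by 0.005225 − 0.0027884 = 0.0024366 m.

0.0024 meters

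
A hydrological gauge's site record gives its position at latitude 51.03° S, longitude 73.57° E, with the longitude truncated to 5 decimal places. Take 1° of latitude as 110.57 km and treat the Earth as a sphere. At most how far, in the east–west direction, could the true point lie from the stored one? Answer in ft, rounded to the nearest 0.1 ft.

2.3 ft

Truncating at 5 decimal places can drop up to a full unit in the last place, so the longitude may be off by as much as 1e-05°.
Parallels shrink by cos φ, so at 51.03° a degree of longitude is 110570 × 0.6289 ≈ 69539 m.
East–west error: 1e-05° × 69539 m/° ≈ 0.69539 m.
Converting: 0.69539 m × 3.2808 ft/m ≈ 2.2815 ft.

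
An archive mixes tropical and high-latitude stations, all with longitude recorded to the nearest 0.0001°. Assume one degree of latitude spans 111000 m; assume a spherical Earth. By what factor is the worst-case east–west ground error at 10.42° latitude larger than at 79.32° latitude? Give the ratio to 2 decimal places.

Rounding to 4 decimal places leaves the longitude within ±5e-05° of the true value.
Error at 10.42° = 5e-05° × 111000 × cos 10.42° ≈ 5.55 × 0.9835 = 5.4585 m.
At 79.32°: 5e-05° × 111000 × cos 79.32° = 5e-05 × 111000 × 0.1853 ≈ 1.0285 m.
Ratio: 5.4585 / 1.0285 = cos 10.42° / cos 79.32° ≈ 5.3070.

5.31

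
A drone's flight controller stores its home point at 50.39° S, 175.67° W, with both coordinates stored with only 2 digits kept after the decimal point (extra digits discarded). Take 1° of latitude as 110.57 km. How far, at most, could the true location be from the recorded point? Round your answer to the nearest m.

1311 m

Truncating at 2 decimal places can drop up to a full unit in the last place, so each coordinate may be off by as much as 0.01°.
N–S: 0.01° × 110570 m/° = 1105.7 m.
East–west component at 50.39°: 0.01° × 110570 × cos 50.39° ≈ 0.01 × 70494.8 ≈ 704.948 m.
Combining orthogonally: (1105.7² + 704.948²)^½ ≈ 1311.31 m.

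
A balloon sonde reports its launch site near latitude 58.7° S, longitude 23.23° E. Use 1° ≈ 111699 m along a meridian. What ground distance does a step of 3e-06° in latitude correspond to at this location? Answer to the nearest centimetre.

Along a meridian 3e-06° is 3e-06 × 111699 = 0.335097 m.
That is 0.335097 m = 33.51 cm.

34 centimetres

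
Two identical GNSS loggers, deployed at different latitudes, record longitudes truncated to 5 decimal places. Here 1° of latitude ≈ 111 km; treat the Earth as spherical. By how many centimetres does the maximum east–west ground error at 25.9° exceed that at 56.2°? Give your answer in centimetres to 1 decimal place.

38.1 centimetres

Truncating at 5 decimal places can drop up to a full unit in the last place, so the longitude may be off by as much as 1e-05°.
Error at 25.9° = 1e-05° × 111000 × cos 25.9° ≈ 1.11 × 0.8996 = 0.99851 m.
At 56.2°: 1e-05° × 111000 × cos 56.2° = 1e-05 × 111000 × 0.5563 ≈ 0.61749 m.
Difference: 0.99851 − 0.61749 = 0.38102 m.
That is 0.381021 m = 38.102 cm.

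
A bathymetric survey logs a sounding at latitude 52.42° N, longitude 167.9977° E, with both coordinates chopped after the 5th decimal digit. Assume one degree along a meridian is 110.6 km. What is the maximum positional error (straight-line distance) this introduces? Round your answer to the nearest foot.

4 feet

Truncating at 5 decimal places can drop up to a full unit in the last place, so each coordinate may be off by as much as 1e-05°.
North–south component: 1e-05° × 110600 = 1.106 m.
East–west component at 52.42°: 1e-05° × 110600 × cos 52.42° ≈ 1e-05 × 67451.5 ≈ 0.674515 m.
Worst case both components are at the extreme and orthogonal: √(1.106² + 0.674515²) ≈ 1.29546 m.
Converting: 1.29546 m × 3.2808 ft/m ≈ 4.2502 ft.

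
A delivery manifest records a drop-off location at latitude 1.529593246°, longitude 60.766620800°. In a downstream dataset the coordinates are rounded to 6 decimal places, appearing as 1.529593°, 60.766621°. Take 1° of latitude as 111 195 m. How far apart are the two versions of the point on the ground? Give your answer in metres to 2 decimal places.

The latitude changed by +0.000000246° and the longitude by -0.000000200°.
N–S: 0.000000246° × 111195 m/° = 0.027354 m.
E–W at 1.52959°: -0.000000200° × 111195 × cos 1.52959° = -0.000000200 × 111195 × 0.9996 ≈ -0.0222311 m.
Combined displacement = (0.027354² + 0.0222311²)^½ ≈ 0.0352486 m.

0.04 metres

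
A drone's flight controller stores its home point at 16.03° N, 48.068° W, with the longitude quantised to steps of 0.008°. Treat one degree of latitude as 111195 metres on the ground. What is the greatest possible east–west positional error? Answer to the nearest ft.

1403 ft

With a 0.008° grid the true value lies within half a step, ±0.008°/2 = ±0.004°, of the stored one.
At latitude 16.03° a degree of longitude spans 111195 m × cos 16.03° = 111195 × 0.9611 ≈ 106871 m.
East–west error: 0.004° × 106871 m/° ≈ 427.486 m.
Converting: 427.486 m × 3.2808 ft/m ≈ 1402.5 ft.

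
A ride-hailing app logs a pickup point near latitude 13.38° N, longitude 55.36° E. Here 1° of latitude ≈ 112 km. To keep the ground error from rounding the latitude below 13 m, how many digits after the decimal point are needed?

One degree of latitude covers 112000 m.
Rounding to N decimal places gives at most 0.5 × 10⁻ᴺ degrees of error, i.e. 0.5 × 10⁻ᴺ × 112000 m.
Need 0.5 × 112000 × 10⁻ᴺ ≤ 13 → 10⁻ᴺ ≤ 2.321e-04, so N ≥ 3.63.
At 3 places the error can reach 56 m, but 4 places keeps it to 5.6 m.

4 decimal places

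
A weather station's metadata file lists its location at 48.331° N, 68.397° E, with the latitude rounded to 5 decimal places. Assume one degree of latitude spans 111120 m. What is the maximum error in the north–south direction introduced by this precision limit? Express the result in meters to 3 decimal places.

0.556 meters

Rounding to 5 decimal places leaves the latitude within ±5e-06° of the true value.
North–south distance: 5e-06° × 111120 m/° = 0.5556 m.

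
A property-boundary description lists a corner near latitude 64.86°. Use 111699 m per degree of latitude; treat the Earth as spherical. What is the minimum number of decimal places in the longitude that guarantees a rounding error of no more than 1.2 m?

5

At 64.86° one degree of longitude covers 111699 × cos 64.86° ≈ 111699 × 0.4248 ≈ 47453.3 m.
Rounding to N decimal places gives at most 0.5 × 10⁻ᴺ degrees of error, i.e. 0.5 × 10⁻ᴺ × 47453.3 m.
Setting 23726.6 × 10⁻ᴺ ≤ 1.2 gives 10ᴺ ≥ 1.977e+04, i.e. N ≥ 4.30.
N = 4 would give 2.37 m (too coarse); N = 5 gives 0.237 m ≤ 1.2 m.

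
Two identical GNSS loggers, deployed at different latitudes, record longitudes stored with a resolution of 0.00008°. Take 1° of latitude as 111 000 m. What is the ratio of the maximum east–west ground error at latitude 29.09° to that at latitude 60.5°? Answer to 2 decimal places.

With a 0.00008° grid the true value lies within half a step, ±0.00008°/2 = ±4e-05°, of the stored one.
At 29.09°: 4e-05° × 111000 × cos 29.09° = 4e-05 × 111000 × 0.8739 ≈ 3.8799 m.
Error at 60.5° = 4e-05° × 111000 × cos 60.5° ≈ 4.44 × 0.4924 = 2.1864 m.
Ratio: 3.8799 / 2.1864 = cos 29.09° / cos 60.5° ≈ 1.7746.

1.77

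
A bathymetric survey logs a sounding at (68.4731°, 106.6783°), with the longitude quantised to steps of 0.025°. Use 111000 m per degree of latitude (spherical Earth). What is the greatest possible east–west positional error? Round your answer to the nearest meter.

With a 0.025° grid the true value lies within half a step, ±0.025°/2 = ±0.0125°, of the stored one.
At latitude 68.4731° a degree of longitude spans 111000 m × cos 68.4731° = 111000 × 0.3669 ≈ 40730.1 m.
So at most 0.0125° × 40730.1 ≈ 509.126 m east–west.

509 meters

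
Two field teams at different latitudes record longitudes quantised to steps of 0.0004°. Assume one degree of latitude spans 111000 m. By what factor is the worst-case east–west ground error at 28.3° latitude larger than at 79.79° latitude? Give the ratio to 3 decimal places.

With a 0.0004° grid the true value lies within half a step, ±0.0004°/2 = ±0.0002°, of the stored one.
Error at 28.3° = 0.0002° × 111000 × cos 28.3° ≈ 22.2 × 0.8805 = 19.547 m.
Error at 79.79° = 0.0002° × 111000 × cos 79.79° ≈ 22.2 × 0.1773 = 3.9351 m.
Ratio: 19.547 / 3.9351 = cos 28.3° / cos 79.79° ≈ 4.9672.

4.967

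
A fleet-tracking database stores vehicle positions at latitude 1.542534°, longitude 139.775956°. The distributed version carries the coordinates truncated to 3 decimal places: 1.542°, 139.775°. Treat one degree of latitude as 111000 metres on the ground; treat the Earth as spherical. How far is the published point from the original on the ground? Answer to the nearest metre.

Δlat = 1.542534 − 1.542 = +0.000534°; Δlon = 139.775956 − 139.775 = +0.000956°.
North–south shift: 0.000534 × 111000 = 59.274 m.
E–W at 1.542°: 0.000956° × 111000 × cos 1.542° = 0.000956 × 111000 × 0.9996 ≈ 106.078 m.
Combined displacement = (59.274² + 106.078²)^½ ≈ 121.515 m.

122 metres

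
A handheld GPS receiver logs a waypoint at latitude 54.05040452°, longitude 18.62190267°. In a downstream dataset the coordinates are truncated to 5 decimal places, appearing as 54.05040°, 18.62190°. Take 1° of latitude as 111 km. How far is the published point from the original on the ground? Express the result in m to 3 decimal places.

0.531 m

Δlat = 54.05040452 − 54.05040 = +0.00000452°; Δlon = 18.62190267 − 18.62190 = +0.00000267°.
North–south shift: 0.00000452 × 111000 = 0.50172 m.
E–W at 54.0504°: 0.00000267° × 111000 × cos 54.0504° = 0.00000267 × 111000 × 0.5871 ≈ 0.173991 m.
Combined displacement = (0.50172² + 0.173991²)^½ ≈ 0.531033 m.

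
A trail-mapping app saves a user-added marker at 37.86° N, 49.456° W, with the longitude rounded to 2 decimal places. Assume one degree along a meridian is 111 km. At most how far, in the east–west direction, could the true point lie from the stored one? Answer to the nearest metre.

438 metres

Rounding to 2 decimal places leaves the longitude within ±0.005° of the true value.
At latitude 37.86° a degree of longitude spans 111000 m × cos 37.86° = 111000 × 0.7895 ≈ 87635.9 m.
East–west error: 0.005° × 87635.9 m/° ≈ 438.18 m.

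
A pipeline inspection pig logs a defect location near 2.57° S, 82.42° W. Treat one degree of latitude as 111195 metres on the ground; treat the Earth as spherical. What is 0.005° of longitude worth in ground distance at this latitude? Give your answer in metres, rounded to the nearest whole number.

555 metres

One degree of longitude here spans 111195 × cos 2.57° = 111195 × 0.9990 ≈ 111083 m; 0.005° of that is 555.416 m.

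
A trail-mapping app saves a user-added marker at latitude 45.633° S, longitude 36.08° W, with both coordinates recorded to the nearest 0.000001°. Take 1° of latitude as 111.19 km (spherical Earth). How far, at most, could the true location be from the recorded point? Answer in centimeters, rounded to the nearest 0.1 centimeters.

Rounding to 6 decimal places leaves each coordinate within ±5e-07° of the true value.
North–south component: 5e-07° × 111190 = 0.055595 m.
Longitude error → 5e-07 × 111190 × cos 45.633° = 5e-07 × 111190 × 0.6993 ≈ 0.0388749 m.
The two errors are perpendicular, so the maximum displacement is √(0.055595² + 0.0388749²) ≈ 0.0678385 m.
That is 0.0678385 m = 6.7838 cm.

6.8 centimeters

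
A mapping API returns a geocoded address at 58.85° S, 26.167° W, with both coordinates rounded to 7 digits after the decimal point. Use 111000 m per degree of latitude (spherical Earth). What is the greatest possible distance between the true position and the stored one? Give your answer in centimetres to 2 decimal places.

Rounding to 7 decimal places leaves each coordinate within ±5e-08° of the true value.
N–S: 5e-08° × 111000 m/° = 0.00555 m.
Longitude error → 5e-08 × 111000 × cos 58.85° = 5e-08 × 111000 × 0.5173 ≈ 0.00287091 m.
The two errors are perpendicular, so the maximum displacement is √(0.00555² + 0.00287091²) ≈ 0.00624857 m.
That is 0.00624857 m = 0.62486 cm.

0.62 centimetres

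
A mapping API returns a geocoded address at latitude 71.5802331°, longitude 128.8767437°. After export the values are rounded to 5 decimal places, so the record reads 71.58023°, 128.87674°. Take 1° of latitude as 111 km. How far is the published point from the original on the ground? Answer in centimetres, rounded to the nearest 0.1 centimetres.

36.8 centimetres

Δlat = 71.5802331 − 71.58023 = +0.0000031°; Δlon = 128.8767437 − 128.87674 = +0.0000037°.
North–south shift: 0.0000031 × 111000 = 0.3441 m.
E–W at 71.5802°: 0.0000037° × 111000 × cos 71.5802° = 0.0000037 × 111000 × 0.3160 ≈ 0.129772 m.
Distance: √(0.3441² + 0.129772²) ≈ 0.367757 m.
That is 0.367757 m = 36.776 cm.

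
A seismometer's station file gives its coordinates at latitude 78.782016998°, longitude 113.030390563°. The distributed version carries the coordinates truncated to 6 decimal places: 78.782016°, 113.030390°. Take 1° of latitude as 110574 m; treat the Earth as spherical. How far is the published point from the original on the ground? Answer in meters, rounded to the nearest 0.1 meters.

0.1 meters

Δlat = 78.782016998 − 78.782016 = +0.000000998°; Δlon = 113.030390563 − 113.030390 = +0.000000563°.
North–south shift: 0.000000998 × 110574 = 0.110353 m.
E–W at 78.782°: 0.000000563° × 110574 × cos 78.782° = 0.000000563 × 110574 × 0.1945 ≈ 0.0121109 m.
Combined displacement = (0.110353² + 0.0121109²)^½ ≈ 0.111015 m.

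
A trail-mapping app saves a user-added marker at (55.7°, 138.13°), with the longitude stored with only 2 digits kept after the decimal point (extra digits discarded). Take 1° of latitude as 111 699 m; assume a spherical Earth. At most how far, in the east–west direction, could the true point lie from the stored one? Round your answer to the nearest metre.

Truncating at 2 decimal places can drop up to a full unit in the last place, so the longitude may be off by as much as 0.01°.
Parallels shrink by cos φ, so at 55.7° a degree of longitude is 111699 × 0.5635 ≈ 62945.3 m.
Maximum E–W displacement: 0.01 × 62945.3 = 629.453 m.

629 metres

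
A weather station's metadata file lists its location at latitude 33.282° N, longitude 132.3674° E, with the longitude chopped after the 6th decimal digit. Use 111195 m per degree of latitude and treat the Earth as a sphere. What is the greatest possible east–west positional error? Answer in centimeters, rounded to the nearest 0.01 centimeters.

9.30 centimeters

Truncating at 6 decimal places can drop up to a full unit in the last place, so the longitude may be off by as much as 1e-06°.
At latitude 33.282° a degree of longitude spans 111195 m × cos 33.282° = 111195 × 0.8360 ≈ 92956.8 m.
So at most 1e-06° × 92956.8 ≈ 0.0929568 m east–west.
That is 0.0929568 m = 9.2957 cm.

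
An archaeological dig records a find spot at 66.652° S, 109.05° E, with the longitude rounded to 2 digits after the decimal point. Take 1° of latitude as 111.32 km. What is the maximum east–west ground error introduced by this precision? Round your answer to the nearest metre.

Rounding to 2 decimal places leaves the longitude within ±0.005° of the true value.
One degree of longitude at 66.652° is 111320 × cos 66.652° ≈ 111320 × 0.3963 = 44117.8 m.
So at most 0.005° × 44117.8 ≈ 220.589 m east–west.

221 metres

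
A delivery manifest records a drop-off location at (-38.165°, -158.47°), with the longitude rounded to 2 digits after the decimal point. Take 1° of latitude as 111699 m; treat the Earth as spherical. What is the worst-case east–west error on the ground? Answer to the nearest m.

Rounding to 2 decimal places leaves the longitude within ±0.005° of the true value.
One degree of longitude at 38.165° is 111699 × cos 38.165° ≈ 111699 × 0.7862 = 87821.6 m.
East–west error: 0.005° × 87821.6 m/° ≈ 439.108 m.

439 m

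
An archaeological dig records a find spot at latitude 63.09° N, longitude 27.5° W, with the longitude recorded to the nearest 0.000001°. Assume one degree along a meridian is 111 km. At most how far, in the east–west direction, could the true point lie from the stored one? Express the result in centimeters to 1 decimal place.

Rounding to 6 decimal places leaves the longitude within ±5e-07° of the true value.
One degree of longitude at 63.09° is 111000 × cos 63.09° ≈ 111000 × 0.4526 = 50237.5 m.
So at most 5e-07° × 50237.5 ≈ 0.0251188 m east–west.
That is 0.0251188 m = 2.5119 cm.

2.5 centimeters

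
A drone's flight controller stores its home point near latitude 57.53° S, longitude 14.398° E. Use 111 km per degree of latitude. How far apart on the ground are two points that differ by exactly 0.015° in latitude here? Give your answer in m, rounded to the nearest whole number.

1665 m

Along a meridian 0.015° is 0.015 × 111000 = 1665 m.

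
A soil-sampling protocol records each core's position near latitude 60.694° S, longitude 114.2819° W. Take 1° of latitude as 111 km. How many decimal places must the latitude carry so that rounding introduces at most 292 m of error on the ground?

One degree of latitude covers 111000 m.
With N decimal places the half-ulp bound is 0.5·10⁻ᴺ°, or 0.5·10⁻ᴺ × 111000 m on the ground.
Setting 55500 × 10⁻ᴺ ≤ 292 gives 10ᴺ ≥ 190.1, i.e. N ≥ 2.28.
At 2 places the error can reach 555 m, but 3 places keeps it to 55.5 m.

3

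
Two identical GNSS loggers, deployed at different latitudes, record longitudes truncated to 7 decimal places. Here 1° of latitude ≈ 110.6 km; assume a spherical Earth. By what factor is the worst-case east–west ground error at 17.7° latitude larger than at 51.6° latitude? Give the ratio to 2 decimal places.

Truncating at 7 decimal places can drop up to a full unit in the last place, so the longitude may be off by as much as 1e-07°.
At 17.7°: 1e-07° × 110600 × cos 17.7° = 1e-07 × 110600 × 0.9527 ≈ 0.010536 m.
At 51.6°: 1e-07° × 110600 × cos 51.6° = 1e-07 × 110600 × 0.6211 ≈ 0.0068699 m.
The ratio reduces to cos 17.7° / cos 51.6° = 0.9527/0.6211 ≈ 1.5337.

1.53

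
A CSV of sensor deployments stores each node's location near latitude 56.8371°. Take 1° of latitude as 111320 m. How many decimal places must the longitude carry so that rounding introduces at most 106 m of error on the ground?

At 56.8371° one degree of longitude covers 111320 × cos 56.8371° ≈ 111320 × 0.5470 ≈ 60894.4 m.
Rounding to N decimal places gives at most 0.5 × 10⁻ᴺ degrees of error, i.e. 0.5 × 10⁻ᴺ × 60894.4 m.
Need 0.5 × 60894.4 × 10⁻ᴺ ≤ 106 → 10⁻ᴺ ≤ 3.481e-03, so N ≥ 2.46.
So 3 decimal places suffice (30.4 m); 2 would allow up to 304 m.

3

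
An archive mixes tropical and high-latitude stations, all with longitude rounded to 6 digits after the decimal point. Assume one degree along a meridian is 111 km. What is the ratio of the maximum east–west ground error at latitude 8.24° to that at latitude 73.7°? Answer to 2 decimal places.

Rounding to 6 decimal places leaves the longitude within ±5e-07° of the true value.
Error at 8.24° = 5e-07° × 111000 × cos 8.24° ≈ 0.0555 × 0.9897 = 0.054927 m.
Error at 73.7° = 5e-07° × 111000 × cos 73.7° ≈ 0.0555 × 0.2807 = 0.015577 m.
The ratio reduces to cos 8.24° / cos 73.7° = 0.9897/0.2807 ≈ 3.5262.

3.53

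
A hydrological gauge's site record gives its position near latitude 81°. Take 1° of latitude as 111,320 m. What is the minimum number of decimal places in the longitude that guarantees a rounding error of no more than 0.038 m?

6 decimal places

At 81° one degree of longitude covers 111320 × cos 81° ≈ 111320 × 0.1564 ≈ 17414.3 m.
N decimal places → at most half a unit in the last place, 0.5 × 10⁻ᴺ° = 17414.3/2 × 10⁻ᴺ m.
Need 0.5 × 17414.3 × 10⁻ᴺ ≤ 0.038 → 10⁻ᴺ ≤ 4.364e-06, so N ≥ 5.36.
N = 5 would give 0.0871 m (too coarse); N = 6 gives 0.00871 m ≤ 0.038 m.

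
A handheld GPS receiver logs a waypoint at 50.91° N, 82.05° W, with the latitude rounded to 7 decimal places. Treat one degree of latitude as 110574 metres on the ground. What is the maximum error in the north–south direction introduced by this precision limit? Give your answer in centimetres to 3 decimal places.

Rounding to 7 decimal places leaves the latitude within ±5e-08° of the true value.
So the N–S error is at most 5e-08 × 110574 = 0.0055287 m.
That is 0.0055287 m = 0.55287 cm.

0.553 centimetres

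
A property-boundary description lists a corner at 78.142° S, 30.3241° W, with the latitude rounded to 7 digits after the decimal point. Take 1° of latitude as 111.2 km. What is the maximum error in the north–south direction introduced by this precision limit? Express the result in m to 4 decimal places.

Rounding to 7 decimal places leaves the latitude within ±5e-08° of the true value.
North–south distance: 5e-08° × 111200 m/° = 0.00556 m.

0.0056 m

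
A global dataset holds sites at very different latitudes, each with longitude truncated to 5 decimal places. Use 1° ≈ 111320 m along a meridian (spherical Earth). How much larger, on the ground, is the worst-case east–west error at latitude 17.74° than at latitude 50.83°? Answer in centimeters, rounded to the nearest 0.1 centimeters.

35.7 centimeters

Truncating at 5 decimal places can drop up to a full unit in the last place, so the longitude may be off by as much as 1e-05°.
Error at 17.74° = 1e-05° × 111320 × cos 17.74° ≈ 1.1132 × 0.9524 = 1.0603 m.
Error at 50.83° = 1e-05° × 111320 × cos 50.83° ≈ 1.1132 × 0.6316 = 0.70312 m.
Difference: 1.0603 − 0.70312 = 0.35714 m.
That is 0.357143 m = 35.714 cm.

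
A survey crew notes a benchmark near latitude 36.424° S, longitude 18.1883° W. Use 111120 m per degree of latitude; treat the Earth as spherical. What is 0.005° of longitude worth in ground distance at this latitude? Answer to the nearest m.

0.005° of longitude at 36.424° is 0.005 × 111120 × cos 36.424° ≈ 0.005 × 89412.2 = 447.061 m.

447 m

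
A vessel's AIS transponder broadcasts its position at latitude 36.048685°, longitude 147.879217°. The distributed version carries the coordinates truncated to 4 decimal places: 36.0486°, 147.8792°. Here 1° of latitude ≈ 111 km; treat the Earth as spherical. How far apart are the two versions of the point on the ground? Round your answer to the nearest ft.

Δlat = 36.048685 − 36.0486 = +0.000085°; Δlon = 147.879217 − 147.8792 = +0.000017°.
North–south shift: 0.000085 × 111000 = 9.435 m.
East–west at this latitude: 0.000017° × 111000 × cos 36.0486° ≈ 0.000017 × 89745.5 = 1.52567 m.
Distance: √(9.435² + 1.52567²) ≈ 9.55756 m.
In feet: 9.55756 m ÷ 0.3048 ≈ 31.357 ft.

31 ft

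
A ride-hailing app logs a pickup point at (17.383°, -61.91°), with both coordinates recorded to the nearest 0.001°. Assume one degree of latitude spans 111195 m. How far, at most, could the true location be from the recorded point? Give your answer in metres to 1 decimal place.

76.9 metres

Rounding to 3 decimal places leaves each coordinate within ±0.0005° of the true value.
Latitude error → 0.0005 × 111195 = 55.5975 m along the meridian.
East–west component at 17.383°: 0.0005° × 111195 × cos 17.383° ≈ 0.0005 × 106117 ≈ 53.0583 m.
Combining orthogonally: (55.5975² + 53.0583²)^½ ≈ 76.8522 m.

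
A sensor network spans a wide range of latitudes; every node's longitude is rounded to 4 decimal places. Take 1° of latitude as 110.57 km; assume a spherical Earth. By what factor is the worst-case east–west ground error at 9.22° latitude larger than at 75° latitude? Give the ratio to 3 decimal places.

Rounding to 4 decimal places leaves the longitude within ±5e-05° of the true value.
At 9.22°: 5e-05° × 110570 × cos 9.22° = 5e-05 × 110570 × 0.9871 ≈ 5.4571 m.
At 75°: 5e-05° × 110570 × cos 75° = 5e-05 × 110570 × 0.2588 ≈ 1.4309 m.
Ratio: 5.4571 / 1.4309 = cos 9.22° / cos 75° ≈ 3.8138.

3.814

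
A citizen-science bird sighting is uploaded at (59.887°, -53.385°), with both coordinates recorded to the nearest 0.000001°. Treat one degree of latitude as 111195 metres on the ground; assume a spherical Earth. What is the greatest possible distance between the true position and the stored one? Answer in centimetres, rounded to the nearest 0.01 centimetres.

6.22 centimetres

Rounding to 6 decimal places leaves each coordinate within ±5e-07° of the true value.
Latitude error → 5e-07 × 111195 = 0.0555975 m along the meridian.
Longitude error → 5e-07 × 111195 × cos 59.887° = 5e-07 × 111195 × 0.5017 ≈ 0.0278937 m.
The two errors are perpendicular, so the maximum displacement is √(0.0555975² + 0.0278937²) ≈ 0.0622024 m.
That is 0.0622024 m = 6.2202 cm.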